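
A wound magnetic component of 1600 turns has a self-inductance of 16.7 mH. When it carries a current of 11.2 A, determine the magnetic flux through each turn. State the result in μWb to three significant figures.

From L = NΦ_B/I, the flux per turn is Φ_B = LI/N.
Φ_B = (1.670×10^-2 H)(11.2 A)/1600 = 1.169×10^-4 Wb.

Φ_B ≈ 117 μWb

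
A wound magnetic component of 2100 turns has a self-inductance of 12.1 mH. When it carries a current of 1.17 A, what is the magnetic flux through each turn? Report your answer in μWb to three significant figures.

Φ_B ≈ 6.74 μWb

From L = NΦ_B/I, the flux per turn is Φ_B = LI/N.
Φ_B = (1.210×10^-2 H)(1.17 A)/2100 = 6.741×10^-6 Wb.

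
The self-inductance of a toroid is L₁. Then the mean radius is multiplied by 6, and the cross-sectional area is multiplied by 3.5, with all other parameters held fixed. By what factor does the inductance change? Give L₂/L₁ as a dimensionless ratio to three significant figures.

For a toroid, L ∝ μᵣN²A/R.
L₂/L₁ = (6)^-1 × (3.5) = 0.583.

L₂/L₁ = 0.583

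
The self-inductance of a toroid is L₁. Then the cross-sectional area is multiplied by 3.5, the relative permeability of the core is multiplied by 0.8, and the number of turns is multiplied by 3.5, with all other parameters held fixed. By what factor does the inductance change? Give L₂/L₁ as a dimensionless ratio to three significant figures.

L₂/L₁ = 34.3

For a toroid, L ∝ μᵣN²A/R.
L₂/L₁ = (3.5) × (0.8) × (3.5)^2 = 34.3.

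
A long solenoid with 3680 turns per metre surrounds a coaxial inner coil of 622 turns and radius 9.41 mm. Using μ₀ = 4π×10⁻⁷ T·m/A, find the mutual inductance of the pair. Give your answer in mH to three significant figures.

The outer solenoid produces a uniform field B₁ = μ₀n₁I₁ across the inner coil,
so the flux linkage is N₂Φ = N₂B₁A₂ = μ₀n₁N₂A₂·I₁, giving M = μ₀n₁N₂A₂.
A₂ = πr² = π(9.410×10^-3 m)² = 2.782×10^-4 m².
M = (4π×10⁻⁷)(3680)(622)(2.782×10^-4) = 8.002×10^-4 H.

M ≈ 0.800 mH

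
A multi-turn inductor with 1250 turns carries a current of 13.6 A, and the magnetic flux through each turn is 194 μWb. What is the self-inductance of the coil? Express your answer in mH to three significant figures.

L ≈ 17.8 mH

Self-inductance is defined by L = NΦ_B/I (flux linkage over current).
L = (1250)(1.940×10^-4 Wb)/(13.6 A) = 1.783×10^-2 H.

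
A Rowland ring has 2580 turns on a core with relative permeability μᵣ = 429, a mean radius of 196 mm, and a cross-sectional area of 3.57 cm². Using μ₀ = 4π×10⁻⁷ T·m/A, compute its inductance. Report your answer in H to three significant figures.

L ≈ 1.04 H

For a thin toroid, L = μ₀μᵣN²A/(2πR).
L = (4π×10⁻⁷)(429)(2580)²(3.570×10^-4) / (2π×0.196 m) = 1.04 H.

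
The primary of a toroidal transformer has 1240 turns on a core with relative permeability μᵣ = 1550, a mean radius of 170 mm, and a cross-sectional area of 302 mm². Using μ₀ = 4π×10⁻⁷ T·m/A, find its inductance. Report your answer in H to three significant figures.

L ≈ 0.847 H

For a thin toroid, L = μ₀μᵣN²A/(2πR).
L = (4π×10⁻⁷)(1550)(1240)²(3.020×10^-4) / (2π×0.17 m) = 0.8468 H.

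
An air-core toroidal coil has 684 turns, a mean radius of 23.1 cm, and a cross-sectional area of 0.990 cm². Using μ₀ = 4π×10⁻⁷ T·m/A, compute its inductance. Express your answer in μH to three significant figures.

L ≈ 40.1 μH

For a thin toroid, L = μ₀N²A/(2πR).
L = (4π×10⁻⁷)(684)²(9.900×10^-5) / (2π×0.231 m) = 4.010×10^-5 H.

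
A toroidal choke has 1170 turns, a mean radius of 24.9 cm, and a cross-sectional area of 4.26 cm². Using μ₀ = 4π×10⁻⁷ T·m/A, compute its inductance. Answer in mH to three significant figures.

L ≈ 0.468 mH

For a thin toroid, L = μ₀N²A/(2πR).
L = (4π×10⁻⁷)(1170)²(4.260×10^-4) / (2π×0.249 m) = 4.684×10^-4 H.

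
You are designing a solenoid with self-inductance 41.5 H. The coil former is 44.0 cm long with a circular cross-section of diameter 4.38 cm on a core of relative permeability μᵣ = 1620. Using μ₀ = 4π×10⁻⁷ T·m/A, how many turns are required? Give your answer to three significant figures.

A = π(d/2)² = π(2.190×10^-2 m)² = 1.507×10^-3 m².
From L = μ₀μᵣN²A/ℓ, N = √(Lℓ / (μ₀μᵣA)).
N = √[(41.5)(0.44) / ((4π×10⁻⁷)(1620)×1.507×10^-3)] = √(5.953×10^6) ≈ 2439.9.

N ≈ 2440 turns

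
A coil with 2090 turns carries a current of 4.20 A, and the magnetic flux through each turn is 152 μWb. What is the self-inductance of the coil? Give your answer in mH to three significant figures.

L ≈ 75.6 mH

Self-inductance is defined by L = NΦ_B/I (flux linkage over current).
L = (2090)(1.520×10^-4 Wb)/(4.20 A) = 7.564×10^-2 H.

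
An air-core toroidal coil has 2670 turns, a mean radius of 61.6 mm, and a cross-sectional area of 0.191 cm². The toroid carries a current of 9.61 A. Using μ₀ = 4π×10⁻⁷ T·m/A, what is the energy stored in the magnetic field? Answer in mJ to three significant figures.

L = μ₀N²A/(2πR) = (4π×10⁻⁷)(2670)²(1.910×10^-5)/(2π×6.160×10^-2) = 4.421×10^-4 H.
U = ½LI² = ½(4.421×10^-4)(9.61)² = 2.041×10^-2 J.

U ≈ 20.4 mJ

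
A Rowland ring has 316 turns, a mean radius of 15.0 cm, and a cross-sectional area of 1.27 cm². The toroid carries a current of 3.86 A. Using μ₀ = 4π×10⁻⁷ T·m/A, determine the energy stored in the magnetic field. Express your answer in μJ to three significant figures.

U ≈ 126 μJ

L = μ₀N²A/(2πR) = (4π×10⁻⁷)(316)²(1.270×10^-4)/(2π×0.15) = 1.691×10^-5 H.
U = ½LI² = ½(1.691×10^-5)(3.86)² = 1.260×10^-4 J.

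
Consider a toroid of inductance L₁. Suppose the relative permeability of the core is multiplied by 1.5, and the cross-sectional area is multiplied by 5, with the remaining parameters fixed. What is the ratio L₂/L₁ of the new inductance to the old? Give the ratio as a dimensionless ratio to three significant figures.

For a toroid, L ∝ μᵣN²A/R.
L₂/L₁ = (1.5) × (5) = 7.50.

L₂/L₁ = 7.50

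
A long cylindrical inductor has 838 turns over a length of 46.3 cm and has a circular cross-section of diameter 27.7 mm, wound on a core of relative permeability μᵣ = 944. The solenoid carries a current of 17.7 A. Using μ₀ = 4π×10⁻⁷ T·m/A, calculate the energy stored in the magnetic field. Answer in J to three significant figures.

A = π(d/2)² = π(1.385×10^-2 m)² = 6.026×10^-4 m².
L = μ₀μᵣN²A/ℓ = (4π×10⁻⁷)(944)(838)²(6.026×10^-4)/(0.463) = 1.084 H.
U = ½LI² = ½(1.084)(17.7)² = 169.8 J.

U ≈ 170 J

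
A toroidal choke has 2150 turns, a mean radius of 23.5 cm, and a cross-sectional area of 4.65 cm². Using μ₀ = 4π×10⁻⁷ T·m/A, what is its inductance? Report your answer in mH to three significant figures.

L ≈ 1.83 mH

For a thin toroid, L = μ₀N²A/(2πR).
L = (4π×10⁻⁷)(2150)²(4.650×10^-4) / (2π×0.235 m) = 1.829×10^-3 H.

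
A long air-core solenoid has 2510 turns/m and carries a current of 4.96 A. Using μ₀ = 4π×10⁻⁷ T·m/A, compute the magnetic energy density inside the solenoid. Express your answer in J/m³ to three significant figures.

B = μ₀nI = (4π×10⁻⁷)(2.510×10^3)(4.96) = 1.564×10^-2 T.
u = B²/(2μ₀) = (1.564×10^-2)²/(2×4π×10⁻⁷) = 97.38 J/m³.

u ≈ 97.4 J/m³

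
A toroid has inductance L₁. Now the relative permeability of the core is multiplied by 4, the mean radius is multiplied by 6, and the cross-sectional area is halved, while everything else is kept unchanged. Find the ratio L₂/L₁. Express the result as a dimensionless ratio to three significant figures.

For a toroid, L ∝ μᵣN²A/R.
L₂/L₁ = (4) × (6)^-1 × (0.5) = 0.333.

L₂/L₁ = 0.333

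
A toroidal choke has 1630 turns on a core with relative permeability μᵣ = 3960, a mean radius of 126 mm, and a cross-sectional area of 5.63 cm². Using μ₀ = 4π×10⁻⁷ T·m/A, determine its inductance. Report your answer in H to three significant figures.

For a thin toroid, L = μ₀μᵣN²A/(2πR).
L = (4π×10⁻⁷)(3960)(1630)²(5.630×10^-4) / (2π×0.126 m) = 9.402 H.

L ≈ 9.40 H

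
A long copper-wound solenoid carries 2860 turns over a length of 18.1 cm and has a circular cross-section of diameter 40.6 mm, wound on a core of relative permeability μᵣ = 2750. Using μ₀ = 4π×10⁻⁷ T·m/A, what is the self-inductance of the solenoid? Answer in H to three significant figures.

L ≈ 202 H

A = π(d/2)² = π(2.030×10^-2 m)² = 1.2946×10^-3 m².
For a long solenoid, L = μ₀μᵣN²A/ℓ.
L = (4π×10⁻⁷)(2750)(2860)²(1.2946×10^-3)/(0.181 m) = 202.2 H.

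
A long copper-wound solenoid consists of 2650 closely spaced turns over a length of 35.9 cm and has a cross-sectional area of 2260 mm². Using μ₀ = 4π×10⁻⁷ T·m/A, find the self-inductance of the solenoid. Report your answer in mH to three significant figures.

A = 2260 mm² = 2.260×10^-3 m².
For a long solenoid, L = μ₀N²A/ℓ.
L = (4π×10⁻⁷)(2650)²(2.260×10^-3)/(0.359 m) = 5.555×10^-2 H.

L ≈ 55.6 mH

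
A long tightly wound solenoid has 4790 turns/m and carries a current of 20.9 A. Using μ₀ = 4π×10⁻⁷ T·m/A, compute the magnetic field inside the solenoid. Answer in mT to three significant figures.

B ≈ 126 mT

Inside a long solenoid, B = μ₀nI.
B = (4π×10⁻⁷)(4.790×10^3 m⁻¹)(20.9 A) = 0.1258 T.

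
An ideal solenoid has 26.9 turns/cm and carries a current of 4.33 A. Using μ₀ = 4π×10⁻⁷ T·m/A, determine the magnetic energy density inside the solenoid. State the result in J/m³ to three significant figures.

u ≈ 85.2 J/m³

B = μ₀nI = (4π×10⁻⁷)(2.690×10^3)(4.33) = 1.464×10^-2 T.
u = B²/(2μ₀) = (1.464×10^-2)²/(2×4π×10⁻⁷) = 85.24 J/m³.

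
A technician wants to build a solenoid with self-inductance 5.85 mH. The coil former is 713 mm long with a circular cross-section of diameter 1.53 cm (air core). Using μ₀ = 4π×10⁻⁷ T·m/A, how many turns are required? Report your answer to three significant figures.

A = π(d/2)² = π(7.650×10^-3 m)² = 1.839×10^-4 m².
From L = μ₀N²A/ℓ, N = √(Lℓ / (μ₀A)).
N = √[(5.850×10^-3)(0.713) / ((4π×10⁻⁷)×1.839×10^-4)] = √(1.805×10^7) ≈ 4248.9.

N ≈ 4250 turns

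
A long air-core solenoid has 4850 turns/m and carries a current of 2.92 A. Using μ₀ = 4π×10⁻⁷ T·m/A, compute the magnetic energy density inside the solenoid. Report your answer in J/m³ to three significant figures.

u ≈ 126 J/m³

B = μ₀nI = (4π×10⁻⁷)(4.850×10^3)(2.92) = 1.780×10^-2 T.
u = B²/(2μ₀) = (1.780×10^-2)²/(2×4π×10⁻⁷) = 126 J/m³.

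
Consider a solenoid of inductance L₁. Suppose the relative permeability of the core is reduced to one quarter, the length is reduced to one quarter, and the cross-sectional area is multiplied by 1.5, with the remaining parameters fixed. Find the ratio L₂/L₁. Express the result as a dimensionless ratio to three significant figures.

L₂/L₁ = 1.50

For a solenoid, L ∝ μᵣN²A/ℓ.
L₂/L₁ = (0.25) × (0.25)^-1 × (1.5) = 1.50.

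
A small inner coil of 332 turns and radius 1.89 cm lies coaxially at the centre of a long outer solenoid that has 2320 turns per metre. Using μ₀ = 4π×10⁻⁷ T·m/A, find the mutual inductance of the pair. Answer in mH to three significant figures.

M ≈ 1.09 mH

The outer solenoid produces a uniform field B₁ = μ₀n₁I₁ across the inner coil,
so the flux linkage is N₂Φ = N₂B₁A₂ = μ₀n₁N₂A₂·I₁, giving M = μ₀n₁N₂A₂.
A₂ = πr² = π(1.890×10^-2 m)² = 1.122×10^-3 m².
M = (4π×10⁻⁷)(2320)(332)(1.122×10^-3) = 1.086×10^-3 H.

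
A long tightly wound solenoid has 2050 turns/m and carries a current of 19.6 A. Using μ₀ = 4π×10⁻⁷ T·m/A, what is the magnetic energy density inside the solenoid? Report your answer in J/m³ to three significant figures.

B = μ₀nI = (4π×10⁻⁷)(2.050×10^3)(19.6) = 5.049×10^-2 T.
u = B²/(2μ₀) = (5.049×10^-2)²/(2×4π×10⁻⁷) = 1.014×10^3 J/m³.

u ≈ 1010 J/m³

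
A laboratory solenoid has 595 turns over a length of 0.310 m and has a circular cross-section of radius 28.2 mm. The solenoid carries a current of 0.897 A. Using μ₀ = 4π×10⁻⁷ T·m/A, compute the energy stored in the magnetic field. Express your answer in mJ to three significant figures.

U ≈ 1.44 mJ

A = πr² = π(2.820×10^-2 m)² = 2.498×10^-3 m².
L = μ₀N²A/ℓ = (4π×10⁻⁷)(595)²(2.498×10^-3)/(0.31) = 3.585×10^-3 H.
U = ½LI² = ½(3.585×10^-3)(0.897)² = 1.442×10^-3 J.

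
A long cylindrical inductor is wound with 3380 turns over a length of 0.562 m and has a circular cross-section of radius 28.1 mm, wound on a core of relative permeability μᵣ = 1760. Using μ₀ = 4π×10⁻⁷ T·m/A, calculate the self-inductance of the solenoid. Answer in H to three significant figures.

L ≈ 112 H

A = πr² = π(2.810×10^-2 m)² = 2.481×10^-3 m².
For a long solenoid, L = μ₀μᵣN²A/ℓ.
L = (4π×10⁻⁷)(1760)(3380)²(2.481×10^-3)/(0.562 m) = 111.5 H.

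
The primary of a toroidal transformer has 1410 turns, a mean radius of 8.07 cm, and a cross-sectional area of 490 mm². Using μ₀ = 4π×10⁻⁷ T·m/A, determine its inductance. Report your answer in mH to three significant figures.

L ≈ 2.41 mH

For a thin toroid, L = μ₀N²A/(2πR).
L = (4π×10⁻⁷)(1410)²(4.900×10^-4) / (2π×8.070×10^-2 m) = 2.414×10^-3 H.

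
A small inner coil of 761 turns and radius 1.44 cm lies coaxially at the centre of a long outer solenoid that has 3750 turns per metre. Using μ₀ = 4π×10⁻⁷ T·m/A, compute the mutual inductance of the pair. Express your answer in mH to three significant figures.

M ≈ 2.34 mH

The outer solenoid produces a uniform field B₁ = μ₀n₁I₁ across the inner coil,
so the flux linkage is N₂Φ = N₂B₁A₂ = μ₀n₁N₂A₂·I₁, giving M = μ₀n₁N₂A₂.
A₂ = πr² = π(1.440×10^-2 m)² = 6.514×10^-4 m².
M = (4π×10⁻⁷)(3750)(761)(6.514×10^-4) = 2.336×10^-3 H.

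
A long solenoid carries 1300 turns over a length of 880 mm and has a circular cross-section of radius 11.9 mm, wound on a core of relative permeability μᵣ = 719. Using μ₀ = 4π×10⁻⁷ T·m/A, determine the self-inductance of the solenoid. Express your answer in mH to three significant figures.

A = πr² = π(1.190×10^-2 m)² = 4.449×10^-4 m².
For a long solenoid, L = μ₀μᵣN²A/ℓ.
L = (4π×10⁻⁷)(719)(1300)²(4.449×10^-4)/(0.88 m) = 0.7719 H.

L ≈ 772 mH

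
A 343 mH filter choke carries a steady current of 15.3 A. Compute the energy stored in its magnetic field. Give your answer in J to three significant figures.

Stored magnetic energy: U = ½LI².
U = ½(0.343 H)(15.3 A)² = 40.146 J.

U ≈ 40.1 J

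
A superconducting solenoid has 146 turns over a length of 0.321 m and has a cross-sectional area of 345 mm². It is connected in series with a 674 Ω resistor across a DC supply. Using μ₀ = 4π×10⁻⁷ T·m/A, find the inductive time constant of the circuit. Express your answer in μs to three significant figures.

τ ≈ 0.0427 μs

A = 345 mm² = 3.450×10^-4 m².
L = μ₀N²A/ℓ = (4π×10⁻⁷)(146)²(3.450×10^-4)/(0.321) = 2.879×10^-5 H.
τ = L/R = (2.879×10^-5)/(674) = 4.271×10^-8 s.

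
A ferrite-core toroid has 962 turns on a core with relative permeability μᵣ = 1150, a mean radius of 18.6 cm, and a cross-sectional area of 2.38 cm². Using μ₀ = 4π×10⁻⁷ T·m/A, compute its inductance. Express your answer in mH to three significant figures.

For a thin toroid, L = μ₀μᵣN²A/(2πR).
L = (4π×10⁻⁷)(1150)(962)²(2.380×10^-4) / (2π×0.186 m) = 0.2724 H.

L ≈ 272 mH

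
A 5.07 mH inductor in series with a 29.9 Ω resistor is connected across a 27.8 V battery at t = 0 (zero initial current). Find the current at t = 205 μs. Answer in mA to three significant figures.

τ = L/R = 5.070×10^-3/29.9 = 1.696×10^-4 s; final current I_∞ = ε/R = 27.8/29.9 = 0.9298 A.
I(t) = I_∞(1 − e^(−t/τ)) with t/τ = 1.209.
I = (0.9298)(1 − e^(−1.209)) = 0.6522 A.

I ≈ 652 mA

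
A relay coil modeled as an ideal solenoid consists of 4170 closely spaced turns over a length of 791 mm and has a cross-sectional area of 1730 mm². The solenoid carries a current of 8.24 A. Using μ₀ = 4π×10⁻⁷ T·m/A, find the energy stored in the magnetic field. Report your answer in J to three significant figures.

A = 1730 mm² = 1.730×10^-3 m².
L = μ₀N²A/ℓ = (4π×10⁻⁷)(4170)²(1.730×10^-3)/(0.791) = 4.779×10^-2 H.
U = ½LI² = ½(4.779×10^-2)(8.24)² = 1.622 J.

U ≈ 1.62 J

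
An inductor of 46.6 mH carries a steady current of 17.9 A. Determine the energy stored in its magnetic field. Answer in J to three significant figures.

Stored magnetic energy: U = ½LI².
U = ½(4.660×10^-2 H)(17.9 A)² = 7.466 J.

U ≈ 7.47 J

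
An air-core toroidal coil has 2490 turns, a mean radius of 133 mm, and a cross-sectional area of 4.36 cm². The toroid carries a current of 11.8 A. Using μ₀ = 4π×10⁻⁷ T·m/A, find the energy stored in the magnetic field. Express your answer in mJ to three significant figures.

U ≈ 283 mJ

L = μ₀N²A/(2πR) = (4π×10⁻⁷)(2490)²(4.360×10^-4)/(2π×0.133) = 4.065×10^-3 H.
U = ½LI² = ½(4.065×10^-3)(11.8)² = 0.283 J.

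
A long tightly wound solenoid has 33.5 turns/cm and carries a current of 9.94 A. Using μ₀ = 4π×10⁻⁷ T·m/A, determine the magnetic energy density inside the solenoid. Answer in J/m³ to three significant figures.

u ≈ 697 J/m³

B = μ₀nI = (4π×10⁻⁷)(3.350×10^3)(9.94) = 4.184×10^-2 T.
u = B²/(2μ₀) = (4.184×10^-2)²/(2×4π×10⁻⁷) = 696.7 J/m³.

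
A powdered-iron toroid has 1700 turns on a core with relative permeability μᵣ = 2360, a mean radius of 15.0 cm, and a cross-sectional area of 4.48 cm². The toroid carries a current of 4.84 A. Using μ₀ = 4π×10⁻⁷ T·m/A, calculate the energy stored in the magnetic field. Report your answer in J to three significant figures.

U ≈ 47.7 J

L = μ₀μᵣN²A/(2πR) = (4π×10⁻⁷)(2360)(1700)²(4.480×10^-4)/(2π×0.15) = 4.074 H.
U = ½LI² = ½(4.074)(4.84)² = 47.72 J.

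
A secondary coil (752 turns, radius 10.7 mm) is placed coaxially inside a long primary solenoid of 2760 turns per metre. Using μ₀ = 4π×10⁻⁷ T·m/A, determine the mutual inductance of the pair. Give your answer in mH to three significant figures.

The outer solenoid produces a uniform field B₁ = μ₀n₁I₁ across the inner coil,
so the flux linkage is N₂Φ = N₂B₁A₂ = μ₀n₁N₂A₂·I₁, giving M = μ₀n₁N₂A₂.
A₂ = πr² = π(1.070×10^-2 m)² = 3.597×10^-4 m².
M = (4π×10⁻⁷)(2760)(752)(3.597×10^-4) = 9.381×10^-4 H.

M ≈ 0.938 mH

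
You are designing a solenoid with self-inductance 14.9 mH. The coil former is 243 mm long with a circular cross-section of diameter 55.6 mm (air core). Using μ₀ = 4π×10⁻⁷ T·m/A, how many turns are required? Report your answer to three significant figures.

N ≈ 1090 turns

A = π(d/2)² = π(2.780×10^-2 m)² = 2.428×10^-3 m².
From L = μ₀N²A/ℓ, N = √(Lℓ / (μ₀A)).
N = √[(1.490×10^-2)(0.243) / ((4π×10⁻⁷)×2.428×10^-3)] = √(1.187×10^6) ≈ 1089.4.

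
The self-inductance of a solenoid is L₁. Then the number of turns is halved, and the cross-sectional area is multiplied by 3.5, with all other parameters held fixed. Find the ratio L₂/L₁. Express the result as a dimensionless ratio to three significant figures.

For a solenoid, L ∝ μᵣN²A/ℓ.
L₂/L₁ = (0.5)^2 × (3.5) = 0.875.

L₂/L₁ = 0.875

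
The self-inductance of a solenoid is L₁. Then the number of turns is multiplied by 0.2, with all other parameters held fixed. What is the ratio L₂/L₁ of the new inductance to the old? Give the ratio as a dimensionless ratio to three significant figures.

L₂/L₁ = 0.0400

For a solenoid, L ∝ μᵣN²A/ℓ.
L₂/L₁ = (0.2)^2 = 0.0400.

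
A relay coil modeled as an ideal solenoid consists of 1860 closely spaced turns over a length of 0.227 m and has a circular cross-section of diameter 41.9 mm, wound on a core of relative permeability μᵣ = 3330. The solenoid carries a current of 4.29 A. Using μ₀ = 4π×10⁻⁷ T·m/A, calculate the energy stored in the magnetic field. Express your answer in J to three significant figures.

A = π(d/2)² = π(2.095×10^-2 m)² = 1.379×10^-3 m².
L = μ₀μᵣN²A/ℓ = (4π×10⁻⁷)(3330)(1860)²(1.379×10^-3)/(0.227) = 87.94 H.
U = ½LI² = ½(87.94)(4.29)² = 809.2 J.

U ≈ 809 J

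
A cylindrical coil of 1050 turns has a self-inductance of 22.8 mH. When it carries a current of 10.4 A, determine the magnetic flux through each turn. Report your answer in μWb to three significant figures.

Φ_B ≈ 226 μWb

From L = NΦ_B/I, the flux per turn is Φ_B = LI/N.
Φ_B = (2.280×10^-2 H)(10.4 A)/1050 = 2.258×10^-4 Wb.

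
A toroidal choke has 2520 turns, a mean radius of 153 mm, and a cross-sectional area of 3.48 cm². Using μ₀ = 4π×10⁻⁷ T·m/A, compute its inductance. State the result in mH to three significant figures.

For a thin toroid, L = μ₀N²A/(2πR).
L = (4π×10⁻⁷)(2520)²(3.480×10^-4) / (2π×0.153 m) = 2.889×10^-3 H.

L ≈ 2.89 mH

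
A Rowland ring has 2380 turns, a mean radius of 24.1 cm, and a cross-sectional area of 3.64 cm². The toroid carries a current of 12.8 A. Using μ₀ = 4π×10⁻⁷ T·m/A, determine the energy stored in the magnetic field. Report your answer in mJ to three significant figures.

L = μ₀N²A/(2πR) = (4π×10⁻⁷)(2380)²(3.640×10^-4)/(2π×0.241) = 1.711×10^-3 H.
U = ½LI² = ½(1.711×10^-3)(12.8)² = 0.1402 J.

U ≈ 140 mJ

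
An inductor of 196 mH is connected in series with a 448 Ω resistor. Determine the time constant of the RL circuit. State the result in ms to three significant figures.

τ ≈ 0.438 ms

τ = L/R = (0.196 H)/(448 Ω) = 4.375×10^-4 s.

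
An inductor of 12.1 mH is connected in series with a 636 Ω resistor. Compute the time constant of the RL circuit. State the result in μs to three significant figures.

τ ≈ 19.0 μs

τ = L/R = (1.210×10^-2 H)/(636 Ω) = 1.903×10^-5 s.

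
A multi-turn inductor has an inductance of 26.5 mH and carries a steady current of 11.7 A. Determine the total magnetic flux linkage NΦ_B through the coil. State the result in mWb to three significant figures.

NΦ_B ≈ 310 mWb

From L = NΦ_B/I, the flux linkage is NΦ_B = LI.
NΦ_B = (2.650×10^-2 H)(11.7 A) = 0.31 Wb.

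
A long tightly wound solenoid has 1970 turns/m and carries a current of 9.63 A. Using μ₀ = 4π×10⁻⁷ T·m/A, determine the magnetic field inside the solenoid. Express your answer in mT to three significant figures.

B ≈ 23.8 mT

Inside a long solenoid, B = μ₀nI.
B = (4π×10⁻⁷)(1.970×10^3 m⁻¹)(9.63 A) = 2.384×10^-2 T.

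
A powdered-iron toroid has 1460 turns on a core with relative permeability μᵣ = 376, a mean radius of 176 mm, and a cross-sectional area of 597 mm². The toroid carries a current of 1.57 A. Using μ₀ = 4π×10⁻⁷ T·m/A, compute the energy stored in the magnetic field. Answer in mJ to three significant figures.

L = μ₀μᵣN²A/(2πR) = (4π×10⁻⁷)(376)(1460)²(5.970×10^-4)/(2π×0.176) = 0.5437 H.
U = ½LI² = ½(0.5437)(1.57)² = 0.6701 J.

U ≈ 670 mJ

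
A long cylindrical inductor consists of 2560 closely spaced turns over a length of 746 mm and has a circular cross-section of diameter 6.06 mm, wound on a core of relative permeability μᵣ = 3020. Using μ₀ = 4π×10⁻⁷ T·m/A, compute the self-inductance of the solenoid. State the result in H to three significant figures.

A = π(d/2)² = π(3.030×10^-3 m)² = 2.884×10^-5 m².
For a long solenoid, L = μ₀μᵣN²A/ℓ.
L = (4π×10⁻⁷)(3020)(2560)²(2.884×10^-5)/(0.746 m) = 0.9616 H.

L ≈ 0.962 H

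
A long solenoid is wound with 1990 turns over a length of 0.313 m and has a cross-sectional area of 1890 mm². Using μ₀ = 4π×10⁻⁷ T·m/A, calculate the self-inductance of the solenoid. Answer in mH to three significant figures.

L ≈ 30.0 mH

A = 1890 mm² = 1.890×10^-3 m².
For a long solenoid, L = μ₀N²A/ℓ.
L = (4π×10⁻⁷)(1990)²(1.890×10^-3)/(0.313 m) = 3.0049×10^-2 H.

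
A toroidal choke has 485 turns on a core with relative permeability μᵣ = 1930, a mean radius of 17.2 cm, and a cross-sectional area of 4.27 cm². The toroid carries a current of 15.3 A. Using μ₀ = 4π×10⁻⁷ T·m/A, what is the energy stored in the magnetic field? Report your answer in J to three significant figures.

U ≈ 26.4 J

L = μ₀μᵣN²A/(2πR) = (4π×10⁻⁷)(1930)(485)²(4.270×10^-4)/(2π×0.172) = 0.2254 H.
U = ½LI² = ½(0.2254)(15.3)² = 26.38 J.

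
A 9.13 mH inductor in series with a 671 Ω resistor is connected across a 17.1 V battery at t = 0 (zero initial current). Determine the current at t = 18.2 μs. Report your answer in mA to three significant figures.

τ = L/R = 9.130×10^-3/671 = 1.361×10^-5 s; final current I_∞ = ε/R = 17.1/671 = 2.548×10^-2 A.
I(t) = I_∞(1 − e^(−t/τ)) with t/τ = 1.338.
I = (2.548×10^-2)(1 − e^(−1.338)) = 1.880×10^-2 A.

I ≈ 18.8 mA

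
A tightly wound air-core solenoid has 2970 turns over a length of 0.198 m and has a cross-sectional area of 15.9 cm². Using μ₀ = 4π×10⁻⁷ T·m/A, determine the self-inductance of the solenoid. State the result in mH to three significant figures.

L ≈ 89.0 mH

A = 15.9 cm² = 1.590×10^-3 m².
For a long solenoid, L = μ₀N²A/ℓ.
L = (4π×10⁻⁷)(2970)²(1.590×10^-3)/(0.198 m) = 8.901×10^-2 H.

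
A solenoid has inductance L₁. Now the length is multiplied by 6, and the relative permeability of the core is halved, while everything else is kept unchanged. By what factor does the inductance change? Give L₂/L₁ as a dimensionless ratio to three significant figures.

For a solenoid, L ∝ μᵣN²A/ℓ.
L₂/L₁ = (6)^-1 × (0.5) = 0.0833.

L₂/L₁ = 0.0833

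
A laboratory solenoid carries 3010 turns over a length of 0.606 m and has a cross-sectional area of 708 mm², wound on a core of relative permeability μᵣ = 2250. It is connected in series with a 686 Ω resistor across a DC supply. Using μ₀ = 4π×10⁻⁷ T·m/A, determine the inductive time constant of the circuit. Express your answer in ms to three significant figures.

τ ≈ 43.6 ms

A = 708 mm² = 7.080×10^-4 m².
L = μ₀μᵣN²A/ℓ = (4π×10⁻⁷)(2250)(3010)²(7.080×10^-4)/(0.606) = 29.93 H.
τ = L/R = (29.93)/(686) = 4.363×10^-2 s.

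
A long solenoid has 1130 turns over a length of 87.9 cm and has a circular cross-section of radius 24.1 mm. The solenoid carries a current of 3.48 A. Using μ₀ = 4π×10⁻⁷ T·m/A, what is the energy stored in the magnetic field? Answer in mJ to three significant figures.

U ≈ 20.2 mJ

A = πr² = π(2.410×10^-2 m)² = 1.8247×10^-3 m².
L = μ₀N²A/ℓ = (4π×10⁻⁷)(1130)²(1.8247×10^-3)/(0.879) = 3.331×10^-3 H.
U = ½LI² = ½(3.331×10^-3)(3.48)² = 2.017×10^-2 J.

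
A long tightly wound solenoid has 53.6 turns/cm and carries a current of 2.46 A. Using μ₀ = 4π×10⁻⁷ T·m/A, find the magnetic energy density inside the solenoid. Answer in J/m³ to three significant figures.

u ≈ 109 J/m³

B = μ₀nI = (4π×10⁻⁷)(5.360×10^3)(2.46) = 1.657×10^-2 T.
u = B²/(2μ₀) = (1.657×10^-2)²/(2×4π×10⁻⁷) = 109.2 J/m³.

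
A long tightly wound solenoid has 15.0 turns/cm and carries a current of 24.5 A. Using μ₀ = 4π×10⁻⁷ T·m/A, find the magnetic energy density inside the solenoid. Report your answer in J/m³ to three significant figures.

B = μ₀nI = (4π×10⁻⁷)(1.500×10^3)(24.5) = 4.618×10^-2 T.
u = B²/(2μ₀) = (4.618×10^-2)²/(2×4π×10⁻⁷) = 848.6 J/m³.

u ≈ 849 J/m³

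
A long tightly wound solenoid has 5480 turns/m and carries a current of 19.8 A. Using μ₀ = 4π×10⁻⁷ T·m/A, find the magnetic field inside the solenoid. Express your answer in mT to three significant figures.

Inside a long solenoid, B = μ₀nI.
B = (4π×10⁻⁷)(5.480×10^3 m⁻¹)(19.8 A) = 0.1364 T.

B ≈ 136 mT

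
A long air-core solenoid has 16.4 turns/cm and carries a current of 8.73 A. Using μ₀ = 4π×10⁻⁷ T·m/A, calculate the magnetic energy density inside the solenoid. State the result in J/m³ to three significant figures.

B = μ₀nI = (4π×10⁻⁷)(1.640×10^3)(8.73) = 1.799×10^-2 T.
u = B²/(2μ₀) = (1.799×10^-2)²/(2×4π×10⁻⁷) = 128.8 J/m³.

u ≈ 129 J/m³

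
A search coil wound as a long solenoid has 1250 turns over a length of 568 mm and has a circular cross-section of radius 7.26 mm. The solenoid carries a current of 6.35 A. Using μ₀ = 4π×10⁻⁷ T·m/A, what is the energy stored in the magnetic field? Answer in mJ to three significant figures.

A = πr² = π(7.260×10^-3 m)² = 1.656×10^-4 m².
L = μ₀N²A/ℓ = (4π×10⁻⁷)(1250)²(1.656×10^-4)/(0.568) = 5.724×10^-4 H.
U = ½LI² = ½(5.724×10^-4)(6.35)² = 1.154×10^-2 J.

U ≈ 11.5 mJ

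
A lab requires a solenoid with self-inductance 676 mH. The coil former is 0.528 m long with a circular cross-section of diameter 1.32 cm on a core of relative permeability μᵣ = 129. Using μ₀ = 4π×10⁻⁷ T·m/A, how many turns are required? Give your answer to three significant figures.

A = π(d/2)² = π(6.600×10^-3 m)² = 1.368×10^-4 m².
From L = μ₀μᵣN²A/ℓ, N = √(Lℓ / (μ₀μᵣA)).
N = √[(0.676)(0.528) / ((4π×10⁻⁷)(129)×1.368×10^-4)] = √(1.609×10^7) ≈ 4011.2.

N ≈ 4010 turns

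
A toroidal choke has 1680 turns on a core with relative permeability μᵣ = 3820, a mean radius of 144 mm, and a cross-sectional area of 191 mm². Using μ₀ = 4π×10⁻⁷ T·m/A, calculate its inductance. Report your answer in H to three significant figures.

L ≈ 2.86 H

For a thin toroid, L = μ₀μᵣN²A/(2πR).
L = (4π×10⁻⁷)(3820)(1680)²(1.910×10^-4) / (2π×0.144 m) = 2.86 H.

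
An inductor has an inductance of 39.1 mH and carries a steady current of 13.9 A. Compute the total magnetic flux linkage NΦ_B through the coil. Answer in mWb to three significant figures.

NΦ_B ≈ 543 mWb

From L = NΦ_B/I, the flux linkage is NΦ_B = LI.
NΦ_B = (3.910×10^-2 H)(13.9 A) = 0.54349 Wb.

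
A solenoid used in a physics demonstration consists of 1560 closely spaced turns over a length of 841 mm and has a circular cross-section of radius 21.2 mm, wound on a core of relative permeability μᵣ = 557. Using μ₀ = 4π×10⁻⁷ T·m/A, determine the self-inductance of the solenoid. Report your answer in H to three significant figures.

A = πr² = π(2.120×10^-2 m)² = 1.412×10^-3 m².
For a long solenoid, L = μ₀μᵣN²A/ℓ.
L = (4π×10⁻⁷)(557)(1560)²(1.412×10^-3)/(0.841 m) = 2.86 H.

L ≈ 2.86 H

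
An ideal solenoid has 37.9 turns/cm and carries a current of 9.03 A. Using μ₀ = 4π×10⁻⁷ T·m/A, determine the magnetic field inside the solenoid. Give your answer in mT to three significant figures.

B ≈ 43.0 mT

Inside a long solenoid, B = μ₀nI.
B = (4π×10⁻⁷)(3.790×10^3 m⁻¹)(9.03 A) = 4.301×10^-2 T.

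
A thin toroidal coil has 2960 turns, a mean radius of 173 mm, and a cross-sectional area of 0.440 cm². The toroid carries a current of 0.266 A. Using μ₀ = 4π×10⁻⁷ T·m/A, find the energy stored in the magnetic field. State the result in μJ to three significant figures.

U ≈ 15.8 μJ

L = μ₀N²A/(2πR) = (4π×10⁻⁷)(2960)²(4.400×10^-5)/(2π×0.173) = 4.457×10^-4 H.
U = ½LI² = ½(4.457×10^-4)(0.266)² = 1.577×10^-5 J.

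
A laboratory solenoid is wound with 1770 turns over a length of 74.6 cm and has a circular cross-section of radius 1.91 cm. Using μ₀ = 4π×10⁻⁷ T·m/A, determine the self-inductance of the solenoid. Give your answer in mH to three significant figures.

L ≈ 6.05 mH

A = πr² = π(1.910×10^-2 m)² = 1.146×10^-3 m².
For a long solenoid, L = μ₀N²A/ℓ.
L = (4π×10⁻⁷)(1770)²(1.146×10^-3)/(0.746 m) = 6.048×10^-3 H.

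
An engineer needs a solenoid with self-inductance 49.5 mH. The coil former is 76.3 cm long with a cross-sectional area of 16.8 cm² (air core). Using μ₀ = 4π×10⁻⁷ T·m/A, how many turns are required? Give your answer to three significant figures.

A = 16.8 cm² = 1.680×10^-3 m².
From L = μ₀N²A/ℓ, N = √(Lℓ / (μ₀A)).
N = √[(4.950×10^-2)(0.763) / ((4π×10⁻⁷)×1.680×10^-3)] = √(1.789×10^7) ≈ 4229.7.

N ≈ 4230 turns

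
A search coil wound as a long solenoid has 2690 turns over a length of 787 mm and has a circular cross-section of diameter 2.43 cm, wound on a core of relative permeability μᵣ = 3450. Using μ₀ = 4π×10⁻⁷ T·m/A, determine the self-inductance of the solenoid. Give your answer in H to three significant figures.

A = π(d/2)² = π(1.215×10^-2 m)² = 4.638×10^-4 m².
For a long solenoid, L = μ₀μᵣN²A/ℓ.
L = (4π×10⁻⁷)(3450)(2690)²(4.638×10^-4)/(0.787 m) = 18.49 H.

L ≈ 18.5 H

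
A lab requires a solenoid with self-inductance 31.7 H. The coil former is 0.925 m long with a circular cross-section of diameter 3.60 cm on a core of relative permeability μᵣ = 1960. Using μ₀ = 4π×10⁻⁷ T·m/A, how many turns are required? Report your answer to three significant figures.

N ≈ 3420 turns

A = π(d/2)² = π(1.800×10^-2 m)² = 1.018×10^-3 m².
From L = μ₀μᵣN²A/ℓ, N = √(Lℓ / (μ₀μᵣA)).
N = √[(31.7)(0.925) / ((4π×10⁻⁷)(1960)×1.018×10^-3)] = √(1.170×10^7) ≈ 3420.0.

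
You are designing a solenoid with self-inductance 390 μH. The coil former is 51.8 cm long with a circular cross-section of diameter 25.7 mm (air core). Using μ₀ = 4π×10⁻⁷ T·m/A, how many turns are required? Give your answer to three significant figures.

N ≈ 557 turns

A = π(d/2)² = π(1.285×10^-2 m)² = 5.187×10^-4 m².
From L = μ₀N²A/ℓ, N = √(Lℓ / (μ₀A)).
N = √[(3.900×10^-4)(0.518) / ((4π×10⁻⁷)×5.187×10^-4)] = √(3.099×10^5) ≈ 556.7.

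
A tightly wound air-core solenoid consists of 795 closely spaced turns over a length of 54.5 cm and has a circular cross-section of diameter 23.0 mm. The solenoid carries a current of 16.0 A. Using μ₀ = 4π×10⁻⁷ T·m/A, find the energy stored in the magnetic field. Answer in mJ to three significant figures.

A = π(d/2)² = π(1.150×10^-2 m)² = 4.1548×10^-4 m².
L = μ₀N²A/ℓ = (4π×10⁻⁷)(795)²(4.1548×10^-4)/(0.545) = 6.0547×10^-4 H.
U = ½LI² = ½(6.0547×10^-4)(16.0)² = 7.750×10^-2 J.

U ≈ 77.5 mJ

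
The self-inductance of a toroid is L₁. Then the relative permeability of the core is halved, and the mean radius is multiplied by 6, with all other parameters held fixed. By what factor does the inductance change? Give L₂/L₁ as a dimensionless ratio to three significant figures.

For a toroid, L ∝ μᵣN²A/R.
L₂/L₁ = (0.5) × (6)^-1 = 0.0833.

L₂/L₁ = 0.0833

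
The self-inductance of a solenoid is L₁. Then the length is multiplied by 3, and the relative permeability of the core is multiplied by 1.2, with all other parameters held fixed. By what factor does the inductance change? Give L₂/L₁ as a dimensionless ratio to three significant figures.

For a solenoid, L ∝ μᵣN²A/ℓ.
L₂/L₁ = (3)^-1 × (1.2) = 0.400.

L₂/L₁ = 0.400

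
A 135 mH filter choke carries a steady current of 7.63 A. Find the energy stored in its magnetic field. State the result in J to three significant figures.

Stored magnetic energy: U = ½LI².
U = ½(0.135 H)(7.63 A)² = 3.93 J.

U ≈ 3.93 J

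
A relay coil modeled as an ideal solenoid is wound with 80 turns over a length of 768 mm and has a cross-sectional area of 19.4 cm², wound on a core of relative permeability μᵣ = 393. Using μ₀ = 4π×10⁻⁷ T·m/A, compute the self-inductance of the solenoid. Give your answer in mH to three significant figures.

L ≈ 7.98 mH

A = 19.4 cm² = 1.940×10^-3 m².
For a long solenoid, L = μ₀μᵣN²A/ℓ.
L = (4π×10⁻⁷)(393)(80)²(1.940×10^-3)/(0.768 m) = 7.984×10^-3 H.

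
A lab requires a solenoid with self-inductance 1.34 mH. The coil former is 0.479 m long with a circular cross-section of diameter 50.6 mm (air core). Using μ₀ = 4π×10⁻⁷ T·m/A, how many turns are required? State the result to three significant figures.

A = π(d/2)² = π(2.530×10^-2 m)² = 2.011×10^-3 m².
From L = μ₀N²A/ℓ, N = √(Lℓ / (μ₀A)).
N = √[(1.340×10^-3)(0.479) / ((4π×10⁻⁷)×2.011×10^-3)] = √(2.540×10^5) ≈ 504.0.

N ≈ 504 turns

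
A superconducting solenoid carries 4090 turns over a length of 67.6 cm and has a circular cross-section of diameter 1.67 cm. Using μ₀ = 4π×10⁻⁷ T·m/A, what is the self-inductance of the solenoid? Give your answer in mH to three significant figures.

A = π(d/2)² = π(8.350×10^-3 m)² = 2.190×10^-4 m².
For a long solenoid, L = μ₀N²A/ℓ.
L = (4π×10⁻⁷)(4090)²(2.190×10^-4)/(0.676 m) = 6.811×10^-3 H.

L ≈ 6.81 mH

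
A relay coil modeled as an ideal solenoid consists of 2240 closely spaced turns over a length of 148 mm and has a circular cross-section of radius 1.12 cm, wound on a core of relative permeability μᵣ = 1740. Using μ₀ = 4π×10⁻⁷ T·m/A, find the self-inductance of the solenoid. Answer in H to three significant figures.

L ≈ 29.2 H

A = πr² = π(1.120×10^-2 m)² = 3.941×10^-4 m².
For a long solenoid, L = μ₀μᵣN²A/ℓ.
L = (4π×10⁻⁷)(1740)(2240)²(3.941×10^-4)/(0.148 m) = 29.21 H.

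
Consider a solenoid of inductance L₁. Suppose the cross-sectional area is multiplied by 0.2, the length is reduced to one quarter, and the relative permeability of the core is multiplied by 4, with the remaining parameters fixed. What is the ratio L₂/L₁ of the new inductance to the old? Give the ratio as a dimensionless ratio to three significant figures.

For a solenoid, L ∝ μᵣN²A/ℓ.
L₂/L₁ = (0.2) × (0.25)^-1 × (4) = 3.20.

L₂/L₁ = 3.20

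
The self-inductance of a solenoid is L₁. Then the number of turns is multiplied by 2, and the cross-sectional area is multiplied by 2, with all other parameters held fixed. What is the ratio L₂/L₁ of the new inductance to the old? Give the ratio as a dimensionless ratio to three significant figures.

For a solenoid, L ∝ μᵣN²A/ℓ.
L₂/L₁ = (2)^2 × (2) = 8.00.

L₂/L₁ = 8.00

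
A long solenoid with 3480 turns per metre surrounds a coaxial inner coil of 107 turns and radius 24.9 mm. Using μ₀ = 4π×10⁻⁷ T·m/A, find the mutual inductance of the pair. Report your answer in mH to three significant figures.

The outer solenoid produces a uniform field B₁ = μ₀n₁I₁ across the inner coil,
so the flux linkage is N₂Φ = N₂B₁A₂ = μ₀n₁N₂A₂·I₁, giving M = μ₀n₁N₂A₂.
A₂ = πr² = π(2.490×10^-2 m)² = 1.948×10^-3 m².
M = (4π×10⁻⁷)(3480)(107)(1.948×10^-3) = 9.114×10^-4 H.

M ≈ 0.911 mH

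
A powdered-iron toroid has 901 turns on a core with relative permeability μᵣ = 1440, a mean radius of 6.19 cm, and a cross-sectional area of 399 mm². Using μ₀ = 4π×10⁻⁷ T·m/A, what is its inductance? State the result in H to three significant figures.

For a thin toroid, L = μ₀μᵣN²A/(2πR).
L = (4π×10⁻⁷)(1440)(901)²(3.990×10^-4) / (2π×6.190×10^-2 m) = 1.507 H.

L ≈ 1.51 H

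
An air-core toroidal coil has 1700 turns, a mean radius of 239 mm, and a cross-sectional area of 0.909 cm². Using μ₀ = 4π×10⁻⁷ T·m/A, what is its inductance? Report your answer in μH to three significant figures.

For a thin toroid, L = μ₀N²A/(2πR).
L = (4π×10⁻⁷)(1700)²(9.090×10^-5) / (2π×0.239 m) = 2.198×10^-4 H.

L ≈ 220 μH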